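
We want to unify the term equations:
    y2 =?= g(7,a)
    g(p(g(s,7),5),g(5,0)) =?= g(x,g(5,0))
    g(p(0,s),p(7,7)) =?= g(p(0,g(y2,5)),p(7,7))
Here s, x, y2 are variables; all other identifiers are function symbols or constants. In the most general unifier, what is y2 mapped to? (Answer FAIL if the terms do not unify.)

Bind y2 := g(7,a); substituting into the one remaining equation that mentions y2 gives: g(p(0,s),p(7,7)) =?= g(p(0,g(g(7,a),5)),p(7,7)).
Decompose g/2: p(g(s,7),5) =?= x,  g(5,0) =?= g(5,0).
Bind x := p(g(s,7),5); no other remaining equation mentions x.
Delete trivial equation g(5,0) =?= g(5,0).
Decompose g/2: p(0,s) =?= p(0,g(g(7,a),5)),  p(7,7) =?= p(7,7).
Decompose p/2: 0 =?= 0,  s =?= g(g(7,a),5).
Delete trivial equation 0 =?= 0.
Bind s := g(g(7,a),5); no other remaining equation mentions s. Substituting into the earlier binding gives x := p(g(g(g(7,a),5),7),5).
Delete trivial equation p(7,7) =?= p(7,7).
MGU = { y2 ↦ g(7,a), x ↦ p(g(g(g(7,a),5),7),5), s ↦ g(g(7,a),5) }, so y2 ↦ g(7,a).

g(7,a)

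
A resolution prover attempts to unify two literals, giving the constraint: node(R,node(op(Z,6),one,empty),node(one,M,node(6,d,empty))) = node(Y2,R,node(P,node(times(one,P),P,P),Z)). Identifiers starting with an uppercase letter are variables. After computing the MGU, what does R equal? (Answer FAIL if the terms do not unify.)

node(op(node(6,d,empty),6),one,empty)

Decompose node/3: R = Y2,  node(op(Z,6),one,empty) = R,  node(one,M,node(6,d,empty)) = node(P,node(times(one,P),P,P),Z).
Bind R := Y2; substituting into the one remaining equation that mentions R gives: node(op(Z,6),one,empty) = Y2.
Bind Y2 := node(op(Z,6),one,empty); no other remaining equation mentions Y2. Substituting into the earlier binding gives R := node(op(Z,6),one,empty).
Decompose node/3: one = P,  M = node(times(one,P),P,P),  node(6,d,empty) = Z.
Bind P := one; substituting into the one remaining equation that mentions P gives: M = node(times(one,one),one,one).
Bind M := node(times(one,one),one,one); no other remaining equation mentions M.
Bind Z := node(6,d,empty). Substituting into the earlier bindings gives R := node(op(node(6,d,empty),6),one,empty), Y2 := node(op(node(6,d,empty),6),one,empty).
MGU = { R ↦ node(op(node(6,d,empty),6),one,empty), Y2 ↦ node(op(node(6,d,empty),6),one,empty), P ↦ one, M ↦ node(times(one,one),one,one), Z ↦ node(6,d,empty) }, so R ↦ node(op(node(6,d,empty),6),one,empty).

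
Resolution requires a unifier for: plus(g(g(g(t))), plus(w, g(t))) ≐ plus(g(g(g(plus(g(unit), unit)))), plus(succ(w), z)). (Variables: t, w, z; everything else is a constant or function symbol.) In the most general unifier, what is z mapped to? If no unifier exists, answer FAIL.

FAIL

Decompose plus/2: g(g(g(t))) ≐ g(g(g(plus(g(unit), unit)))),  plus(w, g(t)) ≐ plus(succ(w), z).
Decompose g/1: g(g(t)) ≐ g(g(plus(g(unit), unit))).
Decompose g/1: g(t) ≐ g(plus(g(unit), unit)).
Decompose g/1: t ≐ plus(g(unit), unit).
Bind t := plus(g(unit), unit); substituting into the remaining equation gives: plus(w, g(plus(g(unit), unit))) ≐ plus(succ(w), z).
Decompose plus/2: w ≐ succ(w),  g(plus(g(unit), unit)) ≐ z.
Occurs check fails: w occurs in succ(w); the equation w ≐ succ(w) has no finite solution.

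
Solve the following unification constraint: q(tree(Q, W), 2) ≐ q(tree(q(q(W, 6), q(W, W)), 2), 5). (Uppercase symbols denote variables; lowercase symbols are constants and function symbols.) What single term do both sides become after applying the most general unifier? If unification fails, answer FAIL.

Decompose q/2: tree(Q, W) ≐ tree(q(q(W, 6), q(W, W)), 2),  2 ≐ 5.
Decompose tree/2: Q ≐ q(q(W, 6), q(W, W)),  W ≐ 2.
Bind Q := q(q(W, 6), q(W, W)); no other remaining equation mentions Q.
Bind W := 2; no other remaining equation mentions W. Substituting into the earlier binding gives Q := q(q(2, 6), q(2, 2)).
Clash: constants 2 and 5 differ; no unifier exists.

FAIL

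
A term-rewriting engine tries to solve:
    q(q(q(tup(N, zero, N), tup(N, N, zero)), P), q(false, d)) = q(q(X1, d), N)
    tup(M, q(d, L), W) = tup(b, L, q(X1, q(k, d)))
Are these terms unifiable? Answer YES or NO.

Decompose q/2: q(q(tup(N, zero, N), tup(N, N, zero)), P) = q(X1, d),  q(false, d) = N.
Decompose q/2: q(tup(N, zero, N), tup(N, N, zero)) = X1,  P = d.
Bind X1 := q(tup(N, zero, N), tup(N, N, zero)); substituting into the one remaining equation that mentions X1 gives: tup(M, q(d, L), W) = tup(b, L, q(q(tup(N, zero, N), tup(N, N, zero)), q(k, d))).
Bind P := d; no other remaining equation mentions P.
Bind N := q(false, d); substituting into the remaining equation gives: tup(M, q(d, L), W) = tup(b, L, q(q(tup(q(false, d), zero, q(false, d)), tup(q(false, d), q(false, d), zero)), q(k, d))). Substituting into the earlier binding gives X1 := q(tup(q(false, d), zero, q(false, d)), tup(q(false, d), q(false, d), zero)).
Decompose tup/3: M = b,  q(d, L) = L,  W = q(q(tup(q(false, d), zero, q(false, d)), tup(q(false, d), q(false, d), zero)), q(k, d)).
Bind M := b; no other remaining equation mentions M.
Occurs check fails: L occurs in q(d, L); the equation L = q(d, L) has no finite solution.

NO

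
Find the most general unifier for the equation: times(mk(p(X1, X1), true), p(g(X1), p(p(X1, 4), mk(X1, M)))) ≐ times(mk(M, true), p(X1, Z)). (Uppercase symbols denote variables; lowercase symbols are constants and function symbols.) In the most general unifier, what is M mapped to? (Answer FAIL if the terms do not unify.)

Decompose times/2: mk(p(X1, X1), true) ≐ mk(M, true),  p(g(X1), p(p(X1, 4), mk(X1, M))) ≐ p(X1, Z).
Decompose mk/2: p(X1, X1) ≐ M,  true ≐ true.
Bind M := p(X1, X1); substituting into the one remaining equation that mentions M gives: p(g(X1), p(p(X1, 4), mk(X1, p(X1, X1)))) ≐ p(X1, Z).
Delete trivial equation true ≐ true.
Decompose p/2: g(X1) ≐ X1,  p(p(X1, 4), mk(X1, p(X1, X1))) ≐ Z.
Occurs check fails: X1 occurs in g(X1); the equation X1 ≐ g(X1) has no finite solution.

FAIL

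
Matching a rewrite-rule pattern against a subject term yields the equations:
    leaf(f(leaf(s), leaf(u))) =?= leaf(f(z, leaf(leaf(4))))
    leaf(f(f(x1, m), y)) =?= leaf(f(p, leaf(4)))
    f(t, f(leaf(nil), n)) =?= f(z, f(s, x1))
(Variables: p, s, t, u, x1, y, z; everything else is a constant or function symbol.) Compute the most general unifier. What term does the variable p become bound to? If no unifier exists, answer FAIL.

Decompose leaf/1: f(leaf(s), leaf(u)) =?= f(z, leaf(leaf(4))).
Decompose f/2: leaf(s) =?= z,  leaf(u) =?= leaf(leaf(4)).
Bind z := leaf(s); substituting into the one remaining equation that mentions z gives: f(t, f(leaf(nil), n)) =?= f(leaf(s), f(s, x1)).
Decompose leaf/1: u =?= leaf(4).
Bind u := leaf(4); no other remaining equation mentions u.
Decompose leaf/1: f(f(x1, m), y) =?= f(p, leaf(4)).
Decompose f/2: f(x1, m) =?= p,  y =?= leaf(4).
Bind p := f(x1, m); no other remaining equation mentions p.
Bind y := leaf(4); no other remaining equation mentions y.
Decompose f/2: t =?= leaf(s),  f(leaf(nil), n) =?= f(s, x1).
Bind t := leaf(s); no other remaining equation mentions t.
Decompose f/2: leaf(nil) =?= s,  n =?= x1.
Bind s := leaf(nil); no other remaining equation mentions s. Substituting into the earlier bindings gives z := leaf(leaf(nil)), t := leaf(leaf(nil)).
Bind x1 := n. Substituting into the earlier binding gives p := f(n, m).
MGU = { z ↦ leaf(leaf(nil)), u ↦ leaf(4), p ↦ f(n, m), y ↦ leaf(4), t ↦ leaf(leaf(nil)), s ↦ leaf(nil), x1 ↦ n }, so p ↦ f(n, m).

f(n, m)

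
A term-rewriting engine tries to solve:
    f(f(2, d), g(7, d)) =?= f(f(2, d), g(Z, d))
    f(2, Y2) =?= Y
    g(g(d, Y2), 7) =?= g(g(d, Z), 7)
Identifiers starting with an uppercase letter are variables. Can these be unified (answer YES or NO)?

YES

Decompose f/2: f(2, d) =?= f(2, d),  g(7, d) =?= g(Z, d).
Delete trivial equation f(2, d) =?= f(2, d).
Decompose g/2: 7 =?= Z,  d =?= d.
Bind Z := 7; substituting into the one remaining equation that mentions Z gives: g(g(d, Y2), 7) =?= g(g(d, 7), 7).
Delete trivial equation d =?= d.
Bind Y := f(2, Y2); no other remaining equation mentions Y.
Decompose g/2: g(d, Y2) =?= g(d, 7),  7 =?= 7.
Decompose g/2: d =?= d,  Y2 =?= 7.
Delete trivial equation d =?= d.
Bind Y2 := 7; no other remaining equation mentions Y2. Substituting into the earlier binding gives Y := f(2, 7).
Delete trivial equation 7 =?= 7.
No equations remain and no clash or occurs-check failure arose, so a unifier exists.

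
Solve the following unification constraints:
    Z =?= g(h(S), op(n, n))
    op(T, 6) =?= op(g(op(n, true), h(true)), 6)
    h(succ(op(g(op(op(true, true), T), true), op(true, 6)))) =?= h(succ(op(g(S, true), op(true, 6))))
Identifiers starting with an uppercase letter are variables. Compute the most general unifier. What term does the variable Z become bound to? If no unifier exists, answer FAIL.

Bind Z := g(h(S), op(n, n)); no other remaining equation mentions Z.
Decompose op/2: T =?= g(op(n, true), h(true)),  6 =?= 6.
Bind T := g(op(n, true), h(true)); substituting into the one remaining equation that mentions T gives: h(succ(op(g(op(op(true, true), g(op(n, true), h(true))), true), op(true, 6)))) =?= h(succ(op(g(S, true), op(true, 6)))).
Delete trivial equation 6 =?= 6.
Decompose h/1: succ(op(g(op(op(true, true), g(op(n, true), h(true))), true), op(true, 6))) =?= succ(op(g(S, true), op(true, 6))).
Decompose succ/1: op(g(op(op(true, true), g(op(n, true), h(true))), true), op(true, 6)) =?= op(g(S, true), op(true, 6)).
Decompose op/2: g(op(op(true, true), g(op(n, true), h(true))), true) =?= g(S, true),  op(true, 6) =?= op(true, 6).
Decompose g/2: op(op(true, true), g(op(n, true), h(true))) =?= S,  true =?= true.
Bind S := op(op(true, true), g(op(n, true), h(true))); no other remaining equation mentions S. Substituting into the earlier binding gives Z := g(h(op(op(true, true), g(op(n, true), h(true)))), op(n, n)).
Delete trivial equation true =?= true.
Delete trivial equation op(true, 6) =?= op(true, 6).
MGU = { Z ↦ g(h(op(op(true, true), g(op(n, true), h(true)))), op(n, n)), T ↦ g(op(n, true), h(true)), S ↦ op(op(true, true), g(op(n, true), h(true))) }, so Z ↦ g(h(op(op(true, true), g(op(n, true), h(true)))), op(n, n)).

g(h(op(op(true, true), g(op(n, true), h(true)))), op(n, n))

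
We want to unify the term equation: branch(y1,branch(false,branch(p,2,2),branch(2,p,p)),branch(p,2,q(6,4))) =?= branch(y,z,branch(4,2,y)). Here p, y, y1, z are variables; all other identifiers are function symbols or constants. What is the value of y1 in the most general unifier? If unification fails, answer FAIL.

q(6,4)

Decompose branch/3: y1 =?= y,  branch(false,branch(p,2,2),branch(2,p,p)) =?= z,  branch(p,2,q(6,4)) =?= branch(4,2,y).
Bind y1 := y; no other remaining equation mentions y1.
Bind z := branch(false,branch(p,2,2),branch(2,p,p)); no other remaining equation mentions z.
Decompose branch/3: p =?= 4,  2 =?= 2,  q(6,4) =?= y.
Bind p := 4; no other remaining equation mentions p. Substituting into the earlier binding gives z := branch(false,branch(4,2,2),branch(2,4,4)).
Delete trivial equation 2 =?= 2.
Bind y := q(6,4). Substituting into the earlier binding gives y1 := q(6,4).
MGU = { y1 := q(6,4), z := branch(false,branch(4,2,2),branch(2,4,4)), p := 4, y := q(6,4) }, so y1 := q(6,4).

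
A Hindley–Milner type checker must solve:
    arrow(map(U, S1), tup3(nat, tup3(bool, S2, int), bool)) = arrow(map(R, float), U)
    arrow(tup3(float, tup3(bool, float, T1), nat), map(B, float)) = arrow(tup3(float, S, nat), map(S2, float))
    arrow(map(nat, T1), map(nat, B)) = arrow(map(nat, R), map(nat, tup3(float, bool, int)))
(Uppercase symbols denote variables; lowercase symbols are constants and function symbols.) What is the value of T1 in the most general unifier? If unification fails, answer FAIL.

tup3(nat, tup3(bool, tup3(float, bool, int), int), bool)

Decompose arrow/2: map(U, S1) = map(R, float),  tup3(nat, tup3(bool, S2, int), bool) = U.
Decompose map/2: U = R,  S1 = float.
Bind U := R; substituting into the one remaining equation that mentions U gives: tup3(nat, tup3(bool, S2, int), bool) = R.
Bind S1 := float; no other remaining equation mentions S1.
Bind R := tup3(nat, tup3(bool, S2, int), bool); substituting into the one remaining equation that mentions R gives: arrow(map(nat, T1), map(nat, B)) = arrow(map(nat, tup3(nat, tup3(bool, S2, int), bool)), map(nat, tup3(float, bool, int))). Substituting into the earlier binding gives U := tup3(nat, tup3(bool, S2, int), bool).
Decompose arrow/2: tup3(float, tup3(bool, float, T1), nat) = tup3(float, S, nat),  map(B, float) = map(S2, float).
Decompose tup3/3: float = float,  tup3(bool, float, T1) = S,  nat = nat.
Delete trivial equation float = float.
Bind S := tup3(bool, float, T1); no other remaining equation mentions S.
Delete trivial equation nat = nat.
Decompose map/2: B = S2,  float = float.
Bind B := S2; substituting into the one remaining equation that mentions B gives: arrow(map(nat, T1), map(nat, S2)) = arrow(map(nat, tup3(nat, tup3(bool, S2, int), bool)), map(nat, tup3(float, bool, int))).
Delete trivial equation float = float.
Decompose arrow/2: map(nat, T1) = map(nat, tup3(nat, tup3(bool, S2, int), bool)),  map(nat, S2) = map(nat, tup3(float, bool, int)).
Decompose map/2: nat = nat,  T1 = tup3(nat, tup3(bool, S2, int), bool).
Delete trivial equation nat = nat.
Bind T1 := tup3(nat, tup3(bool, S2, int), bool); no other remaining equation mentions T1. Substituting into the earlier binding gives S := tup3(bool, float, tup3(nat, tup3(bool, S2, int), bool)).
Decompose map/2: nat = nat,  S2 = tup3(float, bool, int).
Delete trivial equation nat = nat.
Bind S2 := tup3(float, bool, int). Substituting into the earlier bindings gives U := tup3(nat, tup3(bool, tup3(float, bool, int), int), bool), R := tup3(nat, tup3(bool, tup3(float, bool, int), int), bool), S := tup3(bool, float, tup3(nat, tup3(bool, tup3(float, bool, int), int), bool)), B := tup3(float, bool, int), T1 := tup3(nat, tup3(bool, tup3(float, bool, int), int), bool).
MGU = { U := tup3(nat, tup3(bool, tup3(float, bool, int), int), bool), S1 := float, R := tup3(nat, tup3(bool, tup3(float, bool, int), int), bool), S := tup3(bool, float, tup3(nat, tup3(bool, tup3(float, bool, int), int), bool)), B := tup3(float, bool, int), T1 := tup3(nat, tup3(bool, tup3(float, bool, int), int), bool), S2 := tup3(float, bool, int) }, so T1 := tup3(nat, tup3(bool, tup3(float, bool, int), int), bool).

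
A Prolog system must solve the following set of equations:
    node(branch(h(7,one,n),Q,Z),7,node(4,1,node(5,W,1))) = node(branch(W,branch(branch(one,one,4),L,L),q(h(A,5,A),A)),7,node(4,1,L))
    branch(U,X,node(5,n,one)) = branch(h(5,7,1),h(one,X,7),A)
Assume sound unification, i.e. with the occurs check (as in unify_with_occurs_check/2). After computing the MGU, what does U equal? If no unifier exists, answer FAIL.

Decompose node/3: branch(h(7,one,n),Q,Z) = branch(W,branch(branch(one,one,4),L,L),q(h(A,5,A),A)),  7 = 7,  node(4,1,node(5,W,1)) = node(4,1,L).
Decompose branch/3: h(7,one,n) = W,  Q = branch(branch(one,one,4),L,L),  Z = q(h(A,5,A),A).
Bind W := h(7,one,n); substituting into the one remaining equation that mentions W gives: node(4,1,node(5,h(7,one,n),1)) = node(4,1,L).
Bind Q := branch(branch(one,one,4),L,L); no other remaining equation mentions Q.
Bind Z := q(h(A,5,A),A); no other remaining equation mentions Z.
Delete trivial equation 7 = 7.
Decompose node/3: 4 = 4,  1 = 1,  node(5,h(7,one,n),1) = L.
Delete trivial equation 4 = 4.
Delete trivial equation 1 = 1.
Bind L := node(5,h(7,one,n),1); no other remaining equation mentions L. Substituting into the earlier binding gives Q := branch(branch(one,one,4),node(5,h(7,one,n),1),node(5,h(7,one,n),1)).
Decompose branch/3: U = h(5,7,1),  X = h(one,X,7),  node(5,n,one) = A.
Bind U := h(5,7,1); no other remaining equation mentions U.
Occurs check fails: X occurs in h(one,X,7); the equation X = h(one,X,7) has no finite solution.

FAIL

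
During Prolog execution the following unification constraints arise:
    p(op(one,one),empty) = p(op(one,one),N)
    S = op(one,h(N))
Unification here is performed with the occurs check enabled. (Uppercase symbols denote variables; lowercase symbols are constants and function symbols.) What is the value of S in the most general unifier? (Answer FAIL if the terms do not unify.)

op(one,h(empty))

Decompose p/2: op(one,one) = op(one,one),  empty = N.
Delete trivial equation op(one,one) = op(one,one).
Bind N := empty; substituting into the remaining equation gives: S = op(one,h(empty)).
Bind S := op(one,h(empty)).
MGU = { N -> empty, S -> op(one,h(empty)) }, so S -> op(one,h(empty)).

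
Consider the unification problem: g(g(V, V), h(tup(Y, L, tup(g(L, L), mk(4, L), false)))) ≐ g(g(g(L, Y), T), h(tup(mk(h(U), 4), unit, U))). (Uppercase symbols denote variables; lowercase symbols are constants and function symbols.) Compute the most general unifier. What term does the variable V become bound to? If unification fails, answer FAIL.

g(unit, mk(h(tup(g(unit, unit), mk(4, unit), false)), 4))

Decompose g/2: g(V, V) ≐ g(g(L, Y), T),  h(tup(Y, L, tup(g(L, L), mk(4, L), false))) ≐ h(tup(mk(h(U), 4), unit, U)).
Decompose g/2: V ≐ g(L, Y),  V ≐ T.
Bind V := g(L, Y); substituting into the one remaining equation that mentions V gives: g(L, Y) ≐ T.
Bind T := g(L, Y); no other remaining equation mentions T.
Decompose h/1: tup(Y, L, tup(g(L, L), mk(4, L), false)) ≐ tup(mk(h(U), 4), unit, U).
Decompose tup/3: Y ≐ mk(h(U), 4),  L ≐ unit,  tup(g(L, L), mk(4, L), false) ≐ U.
Bind Y := mk(h(U), 4); no other remaining equation mentions Y. Substituting into the earlier bindings gives V := g(L, mk(h(U), 4)), T := g(L, mk(h(U), 4)).
Bind L := unit; substituting into the remaining equation gives: tup(g(unit, unit), mk(4, unit), false) ≐ U. Substituting into the earlier bindings gives V := g(unit, mk(h(U), 4)), T := g(unit, mk(h(U), 4)).
Bind U := tup(g(unit, unit), mk(4, unit), false). Substituting into the earlier bindings gives V := g(unit, mk(h(tup(g(unit, unit), mk(4, unit), false)), 4)), T := g(unit, mk(h(tup(g(unit, unit), mk(4, unit), false)), 4)), Y := mk(h(tup(g(unit, unit), mk(4, unit), false)), 4).
MGU = { V := g(unit, mk(h(tup(g(unit, unit), mk(4, unit), false)), 4)), T := g(unit, mk(h(tup(g(unit, unit), mk(4, unit), false)), 4)), Y := mk(h(tup(g(unit, unit), mk(4, unit), false)), 4), L := unit, U := tup(g(unit, unit), mk(4, unit), false) }, so V := g(unit, mk(h(tup(g(unit, unit), mk(4, unit), false)), 4)).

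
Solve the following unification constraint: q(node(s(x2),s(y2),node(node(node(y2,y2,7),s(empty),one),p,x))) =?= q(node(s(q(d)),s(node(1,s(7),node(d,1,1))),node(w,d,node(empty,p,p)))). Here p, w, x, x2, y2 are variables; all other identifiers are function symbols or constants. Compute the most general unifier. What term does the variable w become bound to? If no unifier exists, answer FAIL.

Decompose q/1: node(s(x2),s(y2),node(node(node(y2,y2,7),s(empty),one),p,x)) =?= node(s(q(d)),s(node(1,s(7),node(d,1,1))),node(w,d,node(empty,p,p))).
Decompose node/3: s(x2) =?= s(q(d)),  s(y2) =?= s(node(1,s(7),node(d,1,1))),  node(node(node(y2,y2,7),s(empty),one),p,x) =?= node(w,d,node(empty,p,p)).
Decompose s/1: x2 =?= q(d).
Bind x2 := q(d); no other remaining equation mentions x2.
Decompose s/1: y2 =?= node(1,s(7),node(d,1,1)).
Bind y2 := node(1,s(7),node(d,1,1)); substituting into the remaining equation gives: node(node(node(node(1,s(7),node(d,1,1)),node(1,s(7),node(d,1,1)),7),s(empty),one),p,x) =?= node(w,d,node(empty,p,p)).
Decompose node/3: node(node(node(1,s(7),node(d,1,1)),node(1,s(7),node(d,1,1)),7),s(empty),one) =?= w,  p =?= d,  x =?= node(empty,p,p).
Bind w := node(node(node(1,s(7),node(d,1,1)),node(1,s(7),node(d,1,1)),7),s(empty),one); no other remaining equation mentions w.
Bind p := d; substituting into the remaining equation gives: x =?= node(empty,d,d).
Bind x := node(empty,d,d).
MGU = { x2 -> q(d), y2 -> node(1,s(7),node(d,1,1)), w -> node(node(node(1,s(7),node(d,1,1)),node(1,s(7),node(d,1,1)),7),s(empty),one), p -> d, x -> node(empty,d,d) }, so w -> node(node(node(1,s(7),node(d,1,1)),node(1,s(7),node(d,1,1)),7),s(empty),one).

node(node(node(1,s(7),node(d,1,1)),node(1,s(7),node(d,1,1)),7),s(empty),one)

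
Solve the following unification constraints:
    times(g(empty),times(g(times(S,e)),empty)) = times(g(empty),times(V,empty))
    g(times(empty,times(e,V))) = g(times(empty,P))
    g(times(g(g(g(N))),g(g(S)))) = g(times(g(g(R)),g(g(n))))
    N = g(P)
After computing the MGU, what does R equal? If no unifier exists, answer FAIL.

Decompose times/2: g(empty) = g(empty),  times(g(times(S,e)),empty) = times(V,empty).
Delete trivial equation g(empty) = g(empty).
Decompose times/2: g(times(S,e)) = V,  empty = empty.
Bind V := g(times(S,e)); substituting into the one remaining equation that mentions V gives: g(times(empty,times(e,g(times(S,e))))) = g(times(empty,P)).
Delete trivial equation empty = empty.
Decompose g/1: times(empty,times(e,g(times(S,e)))) = times(empty,P).
Decompose times/2: empty = empty,  times(e,g(times(S,e))) = P.
Delete trivial equation empty = empty.
Bind P := times(e,g(times(S,e))); substituting into the one remaining equation that mentions P gives: N = g(times(e,g(times(S,e)))).
Decompose g/1: times(g(g(g(N))),g(g(S))) = times(g(g(R)),g(g(n))).
Decompose times/2: g(g(g(N))) = g(g(R)),  g(g(S)) = g(g(n)).
Decompose g/1: g(g(N)) = g(R).
Decompose g/1: g(N) = R.
Bind R := g(N); no other remaining equation mentions R.
Decompose g/1: g(S) = g(n).
Decompose g/1: S = n.
Bind S := n; substituting into the remaining equation gives: N = g(times(e,g(times(n,e)))). Substituting into the earlier bindings gives V := g(times(n,e)), P := times(e,g(times(n,e))).
Bind N := g(times(e,g(times(n,e)))). Substituting into the earlier binding gives R := g(g(times(e,g(times(n,e))))).
MGU = { V -> g(times(n,e)), P -> times(e,g(times(n,e))), R -> g(g(times(e,g(times(n,e))))), S -> n, N -> g(times(e,g(times(n,e)))) }, so R -> g(g(times(e,g(times(n,e))))).

g(g(times(e,g(times(n,e)))))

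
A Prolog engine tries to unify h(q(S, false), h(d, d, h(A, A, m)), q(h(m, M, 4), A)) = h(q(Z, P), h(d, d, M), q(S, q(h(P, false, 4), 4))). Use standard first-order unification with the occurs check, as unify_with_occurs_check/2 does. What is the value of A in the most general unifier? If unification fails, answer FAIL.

q(h(false, false, 4), 4)

Decompose h/3: q(S, false) = q(Z, P),  h(d, d, h(A, A, m)) = h(d, d, M),  q(h(m, M, 4), A) = q(S, q(h(P, false, 4), 4)).
Decompose q/2: S = Z,  false = P.
Bind S := Z; substituting into the one remaining equation that mentions S gives: q(h(m, M, 4), A) = q(Z, q(h(P, false, 4), 4)).
Bind P := false; substituting into the one remaining equation that mentions P gives: q(h(m, M, 4), A) = q(Z, q(h(false, false, 4), 4)).
Decompose h/3: d = d,  d = d,  h(A, A, m) = M.
Delete trivial equation d = d.
Delete trivial equation d = d.
Bind M := h(A, A, m); substituting into the remaining equation gives: q(h(m, h(A, A, m), 4), A) = q(Z, q(h(false, false, 4), 4)).
Decompose q/2: h(m, h(A, A, m), 4) = Z,  A = q(h(false, false, 4), 4).
Bind Z := h(m, h(A, A, m), 4); no other remaining equation mentions Z. Substituting into the earlier binding gives S := h(m, h(A, A, m), 4).
Bind A := q(h(false, false, 4), 4). Substituting into the earlier bindings gives S := h(m, h(q(h(false, false, 4), 4), q(h(false, false, 4), 4), m), 4), M := h(q(h(false, false, 4), 4), q(h(false, false, 4), 4), m), Z := h(m, h(q(h(false, false, 4), 4), q(h(false, false, 4), 4), m), 4).
MGU = { S ↦ h(m, h(q(h(false, false, 4), 4), q(h(false, false, 4), 4), m), 4), P ↦ false, M ↦ h(q(h(false, false, 4), 4), q(h(false, false, 4), 4), m), Z ↦ h(m, h(q(h(false, false, 4), 4), q(h(false, false, 4), 4), m), 4), A ↦ q(h(false, false, 4), 4) }, so A ↦ q(h(false, false, 4), 4).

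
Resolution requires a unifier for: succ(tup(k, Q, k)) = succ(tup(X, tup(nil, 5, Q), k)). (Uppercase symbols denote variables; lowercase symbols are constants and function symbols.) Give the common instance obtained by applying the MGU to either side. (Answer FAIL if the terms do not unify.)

FAIL

Decompose succ/1: tup(k, Q, k) = tup(X, tup(nil, 5, Q), k).
Decompose tup/3: k = X,  Q = tup(nil, 5, Q),  k = k.
Bind X := k; no other remaining equation mentions X.
Occurs check fails: Q occurs in tup(nil, 5, Q); the equation Q = tup(nil, 5, Q) has no finite solution.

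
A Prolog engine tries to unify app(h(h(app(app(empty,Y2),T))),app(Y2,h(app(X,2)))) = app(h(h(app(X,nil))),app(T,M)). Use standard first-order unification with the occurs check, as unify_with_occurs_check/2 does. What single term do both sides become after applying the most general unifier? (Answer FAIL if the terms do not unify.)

app(h(h(app(app(empty,nil),nil))),app(nil,h(app(app(empty,nil),2))))

Decompose app/2: h(h(app(app(empty,Y2),T))) = h(h(app(X,nil))),  app(Y2,h(app(X,2))) = app(T,M).
Decompose h/1: h(app(app(empty,Y2),T)) = h(app(X,nil)).
Decompose h/1: app(app(empty,Y2),T) = app(X,nil).
Decompose app/2: app(empty,Y2) = X,  T = nil.
Bind X := app(empty,Y2); substituting into the one remaining equation that mentions X gives: app(Y2,h(app(app(empty,Y2),2))) = app(T,M).
Bind T := nil; substituting into the remaining equation gives: app(Y2,h(app(app(empty,Y2),2))) = app(nil,M).
Decompose app/2: Y2 = nil,  h(app(app(empty,Y2),2)) = M.
Bind Y2 := nil; substituting into the remaining equation gives: h(app(app(empty,nil),2)) = M. Substituting into the earlier binding gives X := app(empty,nil).
Bind M := h(app(app(empty,nil),2)).
Applying the MGU to either side gives app(h(h(app(app(empty,nil),nil))),app(nil,h(app(app(empty,nil),2)))).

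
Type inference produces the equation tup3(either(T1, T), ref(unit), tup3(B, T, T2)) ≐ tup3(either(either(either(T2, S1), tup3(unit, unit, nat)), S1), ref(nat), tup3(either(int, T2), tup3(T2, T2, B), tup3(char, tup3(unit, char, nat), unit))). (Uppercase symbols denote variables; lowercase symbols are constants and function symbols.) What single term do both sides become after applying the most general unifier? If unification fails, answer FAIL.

FAIL

Decompose tup3/3: either(T1, T) ≐ either(either(either(T2, S1), tup3(unit, unit, nat)), S1),  ref(unit) ≐ ref(nat),  tup3(B, T, T2) ≐ tup3(either(int, T2), tup3(T2, T2, B), tup3(char, tup3(unit, char, nat), unit)).
Decompose either/2: T1 ≐ either(either(T2, S1), tup3(unit, unit, nat)),  T ≐ S1.
Bind T1 := either(either(T2, S1), tup3(unit, unit, nat)); no other remaining equation mentions T1.
Bind T := S1; substituting into the one remaining equation that mentions T gives: tup3(B, S1, T2) ≐ tup3(either(int, T2), tup3(T2, T2, B), tup3(char, tup3(unit, char, nat), unit)).
Decompose ref/1: unit ≐ nat.
Clash: constants unit and nat differ; no unifier exists.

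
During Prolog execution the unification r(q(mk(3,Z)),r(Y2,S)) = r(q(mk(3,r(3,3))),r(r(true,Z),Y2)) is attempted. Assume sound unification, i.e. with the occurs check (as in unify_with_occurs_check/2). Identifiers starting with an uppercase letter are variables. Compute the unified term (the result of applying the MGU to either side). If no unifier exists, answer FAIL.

r(q(mk(3,r(3,3))),r(r(true,r(3,3)),r(true,r(3,3))))

Decompose r/2: q(mk(3,Z)) = q(mk(3,r(3,3))),  r(Y2,S) = r(r(true,Z),Y2).
Decompose q/1: mk(3,Z) = mk(3,r(3,3)).
Decompose mk/2: 3 = 3,  Z = r(3,3).
Delete trivial equation 3 = 3.
Bind Z := r(3,3); substituting into the remaining equation gives: r(Y2,S) = r(r(true,r(3,3)),Y2).
Decompose r/2: Y2 = r(true,r(3,3)),  S = Y2.
Bind Y2 := r(true,r(3,3)); substituting into the remaining equation gives: S = r(true,r(3,3)).
Bind S := r(true,r(3,3)).
Applying the MGU to either side gives r(q(mk(3,r(3,3))),r(r(true,r(3,3)),r(true,r(3,3)))).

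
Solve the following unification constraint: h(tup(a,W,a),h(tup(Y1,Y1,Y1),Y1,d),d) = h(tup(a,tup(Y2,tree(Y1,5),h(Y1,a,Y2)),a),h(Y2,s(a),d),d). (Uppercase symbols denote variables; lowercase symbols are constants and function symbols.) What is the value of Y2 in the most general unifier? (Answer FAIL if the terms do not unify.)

tup(s(a),s(a),s(a))

Decompose h/3: tup(a,W,a) = tup(a,tup(Y2,tree(Y1,5),h(Y1,a,Y2)),a),  h(tup(Y1,Y1,Y1),Y1,d) = h(Y2,s(a),d),  d = d.
Decompose tup/3: a = a,  W = tup(Y2,tree(Y1,5),h(Y1,a,Y2)),  a = a.
Delete trivial equation a = a.
Bind W := tup(Y2,tree(Y1,5),h(Y1,a,Y2)); no other remaining equation mentions W.
Delete trivial equation a = a.
Decompose h/3: tup(Y1,Y1,Y1) = Y2,  Y1 = s(a),  d = d.
Bind Y2 := tup(Y1,Y1,Y1); no other remaining equation mentions Y2. Substituting into the earlier binding gives W := tup(tup(Y1,Y1,Y1),tree(Y1,5),h(Y1,a,tup(Y1,Y1,Y1))).
Bind Y1 := s(a); no other remaining equation mentions Y1. Substituting into the earlier bindings gives W := tup(tup(s(a),s(a),s(a)),tree(s(a),5),h(s(a),a,tup(s(a),s(a),s(a)))), Y2 := tup(s(a),s(a),s(a)).
Delete trivial equation d = d.
Delete trivial equation d = d.
MGU = { W := tup(tup(s(a),s(a),s(a)),tree(s(a),5),h(s(a),a,tup(s(a),s(a),s(a)))), Y2 := tup(s(a),s(a),s(a)), Y1 := s(a) }, so Y2 := tup(s(a),s(a),s(a)).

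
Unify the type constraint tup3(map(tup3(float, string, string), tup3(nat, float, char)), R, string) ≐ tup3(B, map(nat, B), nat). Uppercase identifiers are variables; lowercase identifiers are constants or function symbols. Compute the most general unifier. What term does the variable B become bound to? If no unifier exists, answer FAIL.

FAIL

Decompose tup3/3: map(tup3(float, string, string), tup3(nat, float, char)) ≐ B,  R ≐ map(nat, B),  string ≐ nat.
Bind B := map(tup3(float, string, string), tup3(nat, float, char)); substituting into the one remaining equation that mentions B gives: R ≐ map(nat, map(tup3(float, string, string), tup3(nat, float, char))).
Bind R := map(nat, map(tup3(float, string, string), tup3(nat, float, char))); no other remaining equation mentions R.
Clash: constants string and nat differ; no unifier exists.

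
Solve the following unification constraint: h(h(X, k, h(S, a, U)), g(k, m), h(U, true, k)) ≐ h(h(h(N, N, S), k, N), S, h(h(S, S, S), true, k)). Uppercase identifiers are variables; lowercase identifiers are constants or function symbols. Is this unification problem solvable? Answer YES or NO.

YES

Decompose h/3: h(X, k, h(S, a, U)) ≐ h(h(N, N, S), k, N),  g(k, m) ≐ S,  h(U, true, k) ≐ h(h(S, S, S), true, k).
Decompose h/3: X ≐ h(N, N, S),  k ≐ k,  h(S, a, U) ≐ N.
Bind X := h(N, N, S); no other remaining equation mentions X.
Delete trivial equation k ≐ k.
Bind N := h(S, a, U); no other remaining equation mentions N. Substituting into the earlier binding gives X := h(h(S, a, U), h(S, a, U), S).
Bind S := g(k, m); substituting into the remaining equation gives: h(U, true, k) ≐ h(h(g(k, m), g(k, m), g(k, m)), true, k). Substituting into the earlier bindings gives X := h(h(g(k, m), a, U), h(g(k, m), a, U), g(k, m)), N := h(g(k, m), a, U).
Decompose h/3: U ≐ h(g(k, m), g(k, m), g(k, m)),  true ≐ true,  k ≐ k.
Bind U := h(g(k, m), g(k, m), g(k, m)); no other remaining equation mentions U. Substituting into the earlier bindings gives X := h(h(g(k, m), a, h(g(k, m), g(k, m), g(k, m))), h(g(k, m), a, h(g(k, m), g(k, m), g(k, m))), g(k, m)), N := h(g(k, m), a, h(g(k, m), g(k, m), g(k, m))).
Delete trivial equation true ≐ true.
Delete trivial equation k ≐ k.
No equations remain and no clash or occurs-check failure arose, so a unifier exists.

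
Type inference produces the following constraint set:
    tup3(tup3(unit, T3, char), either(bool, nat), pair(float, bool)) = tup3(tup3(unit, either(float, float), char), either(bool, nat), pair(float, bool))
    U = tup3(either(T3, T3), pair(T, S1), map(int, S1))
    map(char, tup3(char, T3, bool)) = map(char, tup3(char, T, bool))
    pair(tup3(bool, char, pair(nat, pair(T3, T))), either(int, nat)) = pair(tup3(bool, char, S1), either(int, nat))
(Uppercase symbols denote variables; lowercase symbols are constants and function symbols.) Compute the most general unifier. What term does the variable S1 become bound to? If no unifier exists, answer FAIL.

Decompose tup3/3: tup3(unit, T3, char) = tup3(unit, either(float, float), char),  either(bool, nat) = either(bool, nat),  pair(float, bool) = pair(float, bool).
Decompose tup3/3: unit = unit,  T3 = either(float, float),  char = char.
Delete trivial equation unit = unit.
Bind T3 := either(float, float); substituting into the 3 remaining equations that mention T3 gives: U = tup3(either(either(float, float), either(float, float)), pair(T, S1), map(int, S1)),  map(char, tup3(char, either(float, float), bool)) = map(char, tup3(char, T, bool)),  pair(tup3(bool, char, pair(nat, pair(either(float, float), T))), either(int, nat)) = pair(tup3(bool, char, S1), either(int, nat)).
Delete trivial equation char = char.
Delete trivial equation either(bool, nat) = either(bool, nat).
Delete trivial equation pair(float, bool) = pair(float, bool).
Bind U := tup3(either(either(float, float), either(float, float)), pair(T, S1), map(int, S1)); no other remaining equation mentions U.
Decompose map/2: char = char,  tup3(char, either(float, float), bool) = tup3(char, T, bool).
Delete trivial equation char = char.
Decompose tup3/3: char = char,  either(float, float) = T,  bool = bool.
Delete trivial equation char = char.
Bind T := either(float, float); substituting into the one remaining equation that mentions T gives: pair(tup3(bool, char, pair(nat, pair(either(float, float), either(float, float)))), either(int, nat)) = pair(tup3(bool, char, S1), either(int, nat)). Substituting into the earlier binding gives U := tup3(either(either(float, float), either(float, float)), pair(either(float, float), S1), map(int, S1)).
Delete trivial equation bool = bool.
Decompose pair/2: tup3(bool, char, pair(nat, pair(either(float, float), either(float, float)))) = tup3(bool, char, S1),  either(int, nat) = either(int, nat).
Decompose tup3/3: bool = bool,  char = char,  pair(nat, pair(either(float, float), either(float, float))) = S1.
Delete trivial equation bool = bool.
Delete trivial equation char = char.
Bind S1 := pair(nat, pair(either(float, float), either(float, float))); no other remaining equation mentions S1. Substituting into the earlier binding gives U := tup3(either(either(float, float), either(float, float)), pair(either(float, float), pair(nat, pair(either(float, float), either(float, float)))), map(int, pair(nat, pair(either(float, float), either(float, float))))).
Delete trivial equation either(int, nat) = either(int, nat).
MGU = { T3 ↦ either(float, float), U ↦ tup3(either(either(float, float), either(float, float)), pair(either(float, float), pair(nat, pair(either(float, float), either(float, float)))), map(int, pair(nat, pair(either(float, float), either(float, float))))), T ↦ either(float, float), S1 ↦ pair(nat, pair(either(float, float), either(float, float))) }, so S1 ↦ pair(nat, pair(either(float, float), either(float, float))).

pair(nat, pair(either(float, float), either(float, float)))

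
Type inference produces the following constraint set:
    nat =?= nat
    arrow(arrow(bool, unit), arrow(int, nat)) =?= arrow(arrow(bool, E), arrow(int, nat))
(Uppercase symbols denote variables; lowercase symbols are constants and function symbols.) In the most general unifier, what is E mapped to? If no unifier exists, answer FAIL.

Delete trivial equation nat =?= nat.
Decompose arrow/2: arrow(bool, unit) =?= arrow(bool, E),  arrow(int, nat) =?= arrow(int, nat).
Decompose arrow/2: bool =?= bool,  unit =?= E.
Delete trivial equation bool =?= bool.
Bind E := unit; no other remaining equation mentions E.
Delete trivial equation arrow(int, nat) =?= arrow(int, nat).
MGU = { E ↦ unit }, so E ↦ unit.

unit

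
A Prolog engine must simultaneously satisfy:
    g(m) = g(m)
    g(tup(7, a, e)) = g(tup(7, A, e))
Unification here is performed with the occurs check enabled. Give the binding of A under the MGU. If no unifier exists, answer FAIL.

a

Delete trivial equation g(m) = g(m).
Decompose g/1: tup(7, a, e) = tup(7, A, e).
Decompose tup/3: 7 = 7,  a = A,  e = e.
Delete trivial equation 7 = 7.
Bind A := a; no other remaining equation mentions A.
Delete trivial equation e = e.
MGU = { A ↦ a }, so A ↦ a.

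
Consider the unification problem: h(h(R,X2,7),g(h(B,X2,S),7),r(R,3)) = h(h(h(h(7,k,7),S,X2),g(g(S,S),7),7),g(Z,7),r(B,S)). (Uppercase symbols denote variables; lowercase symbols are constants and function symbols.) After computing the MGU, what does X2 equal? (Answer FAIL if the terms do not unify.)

g(g(3,3),7)

Decompose h/3: h(R,X2,7) = h(h(h(7,k,7),S,X2),g(g(S,S),7),7),  g(h(B,X2,S),7) = g(Z,7),  r(R,3) = r(B,S).
Decompose h/3: R = h(h(7,k,7),S,X2),  X2 = g(g(S,S),7),  7 = 7.
Bind R := h(h(7,k,7),S,X2); substituting into the one remaining equation that mentions R gives: r(h(h(7,k,7),S,X2),3) = r(B,S).
Bind X2 := g(g(S,S),7); substituting into the 2 remaining equations that mention X2 gives: g(h(B,g(g(S,S),7),S),7) = g(Z,7),  r(h(h(7,k,7),S,g(g(S,S),7)),3) = r(B,S). Substituting into the earlier binding gives R := h(h(7,k,7),S,g(g(S,S),7)).
Delete trivial equation 7 = 7.
Decompose g/2: h(B,g(g(S,S),7),S) = Z,  7 = 7.
Bind Z := h(B,g(g(S,S),7),S); no other remaining equation mentions Z.
Delete trivial equation 7 = 7.
Decompose r/2: h(h(7,k,7),S,g(g(S,S),7)) = B,  3 = S.
Bind B := h(h(7,k,7),S,g(g(S,S),7)); no other remaining equation mentions B. Substituting into the earlier binding gives Z := h(h(h(7,k,7),S,g(g(S,S),7)),g(g(S,S),7),S).
Bind S := 3. Substituting into the earlier bindings gives R := h(h(7,k,7),3,g(g(3,3),7)), X2 := g(g(3,3),7), Z := h(h(h(7,k,7),3,g(g(3,3),7)),g(g(3,3),7),3), B := h(h(7,k,7),3,g(g(3,3),7)).
MGU = { R ↦ h(h(7,k,7),3,g(g(3,3),7)), X2 ↦ g(g(3,3),7), Z ↦ h(h(h(7,k,7),3,g(g(3,3),7)),g(g(3,3),7),3), B ↦ h(h(7,k,7),3,g(g(3,3),7)), S ↦ 3 }, so X2 ↦ g(g(3,3),7).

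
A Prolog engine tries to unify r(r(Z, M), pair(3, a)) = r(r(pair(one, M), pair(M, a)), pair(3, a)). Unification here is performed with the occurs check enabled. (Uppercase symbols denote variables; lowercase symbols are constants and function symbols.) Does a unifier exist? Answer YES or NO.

Decompose r/2: r(Z, M) = r(pair(one, M), pair(M, a)),  pair(3, a) = pair(3, a).
Decompose r/2: Z = pair(one, M),  M = pair(M, a).
Bind Z := pair(one, M); no other remaining equation mentions Z.
Occurs check fails: M occurs in pair(M, a); the equation M = pair(M, a) has no finite solution.

NO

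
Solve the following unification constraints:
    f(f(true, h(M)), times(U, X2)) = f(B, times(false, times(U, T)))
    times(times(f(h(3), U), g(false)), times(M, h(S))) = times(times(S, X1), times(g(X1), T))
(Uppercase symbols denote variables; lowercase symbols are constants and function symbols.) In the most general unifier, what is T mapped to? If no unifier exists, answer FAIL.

Decompose f/2: f(true, h(M)) = B,  times(U, X2) = times(false, times(U, T)).
Bind B := f(true, h(M)); no other remaining equation mentions B.
Decompose times/2: U = false,  X2 = times(U, T).
Bind U := false; substituting into the remaining equations gives: X2 = times(false, T),  times(times(f(h(3), false), g(false)), times(M, h(S))) = times(times(S, X1), times(g(X1), T)).
Bind X2 := times(false, T); no other remaining equation mentions X2.
Decompose times/2: times(f(h(3), false), g(false)) = times(S, X1),  times(M, h(S)) = times(g(X1), T).
Decompose times/2: f(h(3), false) = S,  g(false) = X1.
Bind S := f(h(3), false); substituting into the one remaining equation that mentions S gives: times(M, h(f(h(3), false))) = times(g(X1), T).
Bind X1 := g(false); substituting into the remaining equation gives: times(M, h(f(h(3), false))) = times(g(g(false)), T).
Decompose times/2: M = g(g(false)),  h(f(h(3), false)) = T.
Bind M := g(g(false)); no other remaining equation mentions M. Substituting into the earlier binding gives B := f(true, h(g(g(false)))).
Bind T := h(f(h(3), false)). Substituting into the earlier binding gives X2 := times(false, h(f(h(3), false))).
MGU = { B := f(true, h(g(g(false)))), U := false, X2 := times(false, h(f(h(3), false))), S := f(h(3), false), X1 := g(false), M := g(g(false)), T := h(f(h(3), false)) }, so T := h(f(h(3), false)).

h(f(h(3), false))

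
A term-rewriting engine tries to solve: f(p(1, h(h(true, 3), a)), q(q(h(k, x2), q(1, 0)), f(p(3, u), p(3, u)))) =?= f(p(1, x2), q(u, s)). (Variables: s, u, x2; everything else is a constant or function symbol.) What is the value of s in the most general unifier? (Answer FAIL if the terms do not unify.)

Decompose f/2: p(1, h(h(true, 3), a)) =?= p(1, x2),  q(q(h(k, x2), q(1, 0)), f(p(3, u), p(3, u))) =?= q(u, s).
Decompose p/2: 1 =?= 1,  h(h(true, 3), a) =?= x2.
Delete trivial equation 1 =?= 1.
Bind x2 := h(h(true, 3), a); substituting into the remaining equation gives: q(q(h(k, h(h(true, 3), a)), q(1, 0)), f(p(3, u), p(3, u))) =?= q(u, s).
Decompose q/2: q(h(k, h(h(true, 3), a)), q(1, 0)) =?= u,  f(p(3, u), p(3, u)) =?= s.
Bind u := q(h(k, h(h(true, 3), a)), q(1, 0)); substituting into the remaining equation gives: f(p(3, q(h(k, h(h(true, 3), a)), q(1, 0))), p(3, q(h(k, h(h(true, 3), a)), q(1, 0)))) =?= s.
Bind s := f(p(3, q(h(k, h(h(true, 3), a)), q(1, 0))), p(3, q(h(k, h(h(true, 3), a)), q(1, 0)))).
MGU = { x2 ↦ h(h(true, 3), a), u ↦ q(h(k, h(h(true, 3), a)), q(1, 0)), s ↦ f(p(3, q(h(k, h(h(true, 3), a)), q(1, 0))), p(3, q(h(k, h(h(true, 3), a)), q(1, 0)))) }, so s ↦ f(p(3, q(h(k, h(h(true, 3), a)), q(1, 0))), p(3, q(h(k, h(h(true, 3), a)), q(1, 0)))).

f(p(3, q(h(k, h(h(true, 3), a)), q(1, 0))), p(3, q(h(k, h(h(true, 3), a)), q(1, 0))))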